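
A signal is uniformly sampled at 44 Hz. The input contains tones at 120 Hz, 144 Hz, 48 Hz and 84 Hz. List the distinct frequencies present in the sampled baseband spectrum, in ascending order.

fs/2 = 22 Hz.
120 Hz mod fs = 32 Hz.
32 Hz > fs/2 = 22 Hz, folds to fs − 32 Hz = 12 Hz.
144 Hz mod fs = 12 Hz.
12 Hz ≤ fs/2 = 22 Hz, appears at 12 Hz.
48 Hz mod fs = 4 Hz.
4 Hz ≤ fs/2 = 22 Hz, appears at 4 Hz.
84 Hz mod fs = 40 Hz.
40 Hz > fs/2 = 22 Hz, folds to fs − 40 Hz = 4 Hz.
Distinct values: {4 Hz, 12 Hz}.

4 Hz, 12 Hz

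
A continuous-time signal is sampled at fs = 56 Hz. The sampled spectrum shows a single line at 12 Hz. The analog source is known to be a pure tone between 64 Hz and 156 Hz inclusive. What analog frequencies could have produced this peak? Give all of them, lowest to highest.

68 Hz, 100 Hz, 124 Hz, 156 Hz

Frequencies that alias to 12 Hz are k·fs ± 12 Hz for integer k ≥ 0.
k=0: 12 Hz.
k=1: 44 Hz, 68 Hz.
k=2: 100 Hz, 124 Hz.
k=3: 156 Hz, 180 Hz.
k=4: 212 Hz, 236 Hz.
Within [64 Hz, 156 Hz]: 68 Hz, 100 Hz, 124 Hz, 156 Hz.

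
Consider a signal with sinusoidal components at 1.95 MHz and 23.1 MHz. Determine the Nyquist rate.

46.2 MHz

Highest-frequency component: 23.1 MHz.
Nyquist rate = 2 × 23.1 MHz = 46.2 MHz.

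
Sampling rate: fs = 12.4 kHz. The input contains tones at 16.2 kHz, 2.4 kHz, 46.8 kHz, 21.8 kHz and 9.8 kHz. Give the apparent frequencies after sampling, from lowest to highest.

fs/2 = 6.2 kHz.
16.2 kHz mod fs = 3.8 kHz.
3.8 kHz ≤ fs/2 = 6.2 kHz, appears at 3.8 kHz.
2.4 kHz ≤ fs/2 = 6.2 kHz, passes unchanged.
46.8 kHz mod fs = 9.6 kHz.
9.6 kHz > fs/2 = 6.2 kHz, folds to fs − 9.6 kHz = 2.8 kHz.
21.8 kHz mod fs = 9.4 kHz.
9.4 kHz > fs/2 = 6.2 kHz, folds to fs − 9.4 kHz = 3 kHz.
9.8 kHz > fs/2 = 6.2 kHz, folds to fs − 9.8 kHz = 2.6 kHz.
Distinct values: {2.4 kHz, 2.6 kHz, 2.8 kHz, 3 kHz, 3.8 kHz}.

2.4 kHz, 2.6 kHz, 2.8 kHz, 3 kHz, 3.8 kHz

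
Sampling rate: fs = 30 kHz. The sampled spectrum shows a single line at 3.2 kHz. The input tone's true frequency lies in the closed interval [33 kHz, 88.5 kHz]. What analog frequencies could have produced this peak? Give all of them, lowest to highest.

Frequencies that alias to 3.2 kHz are k·fs ± 3.2 kHz for integer k ≥ 0.
k=0: 3.2 kHz.
k=1: 26.8 kHz, 33.2 kHz.
k=2: 56.8 kHz, 63.2 kHz.
k=3: 86.8 kHz, 93.2 kHz.
k=4: 116.8 kHz, 123.2 kHz.
Within [33 kHz, 88.5 kHz]: 33.2 kHz, 56.8 kHz, 63.2 kHz, 86.8 kHz.

33.2 kHz, 56.8 kHz, 63.2 kHz, 86.8 kHz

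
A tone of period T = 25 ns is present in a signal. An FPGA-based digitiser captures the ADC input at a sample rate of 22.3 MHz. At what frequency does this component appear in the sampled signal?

T = 25 ns → f = 1/T = 40 MHz.
40 MHz mod fs = 17.7 MHz.
17.7 MHz > fs/2 = 11.15 MHz, folds to fs − 17.7 MHz = 4.6 MHz.

4.6 MHz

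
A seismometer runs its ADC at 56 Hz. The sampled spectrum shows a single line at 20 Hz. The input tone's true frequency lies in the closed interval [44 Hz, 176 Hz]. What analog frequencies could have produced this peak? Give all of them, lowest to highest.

Frequencies that alias to 20 Hz are k·fs ± 20 Hz for integer k ≥ 0.
k=0: 20 Hz.
k=1: 36 Hz, 76 Hz.
k=2: 92 Hz, 132 Hz.
k=3: 148 Hz, 188 Hz.
k=4: 204 Hz, 244 Hz.
Within [44 Hz, 176 Hz]: 76 Hz, 92 Hz, 132 Hz, 148 Hz.

76 Hz, 92 Hz, 132 Hz, 148 Hz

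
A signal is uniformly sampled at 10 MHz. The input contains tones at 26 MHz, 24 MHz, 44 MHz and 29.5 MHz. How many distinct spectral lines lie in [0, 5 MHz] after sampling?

2

fs/2 = 5 MHz.
26 MHz mod fs = 6 MHz.
6 MHz > fs/2 = 5 MHz, folds to fs − 6 MHz = 4 MHz.
24 MHz mod fs = 4 MHz.
4 MHz ≤ fs/2 = 5 MHz, appears at 4 MHz.
44 MHz mod fs = 4 MHz.
4 MHz ≤ fs/2 = 5 MHz, appears at 4 MHz.
29.5 MHz mod fs = 9.5 MHz.
9.5 MHz > fs/2 = 5 MHz, folds to fs − 9.5 MHz = 0.5 MHz.
Distinct values: {0.5 MHz, 4 MHz} → 2.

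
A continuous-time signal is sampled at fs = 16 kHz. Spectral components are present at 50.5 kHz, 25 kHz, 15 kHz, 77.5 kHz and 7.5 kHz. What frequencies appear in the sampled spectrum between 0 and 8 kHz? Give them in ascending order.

1 kHz, 2.5 kHz, 7 kHz, 7.5 kHz

fs/2 = 8 kHz.
50.5 kHz mod fs = 2.5 kHz.
2.5 kHz ≤ fs/2 = 8 kHz, appears at 2.5 kHz.
25 kHz mod fs = 9 kHz.
9 kHz > fs/2 = 8 kHz, folds to fs − 9 kHz = 7 kHz.
15 kHz > fs/2 = 8 kHz, folds to fs − 15 kHz = 1 kHz.
77.5 kHz mod fs = 13.5 kHz.
13.5 kHz > fs/2 = 8 kHz, folds to fs − 13.5 kHz = 2.5 kHz.
7.5 kHz ≤ fs/2 = 8 kHz, passes unchanged.
Distinct values: {1 kHz, 2.5 kHz, 7 kHz, 7.5 kHz}.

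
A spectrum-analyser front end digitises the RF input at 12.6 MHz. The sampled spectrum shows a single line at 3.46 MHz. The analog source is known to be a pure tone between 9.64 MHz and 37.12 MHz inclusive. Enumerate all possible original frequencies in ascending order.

Frequencies that alias to 3.46 MHz are k·fs ± 3.46 MHz for integer k ≥ 0.
k=0: 3.46 MHz.
k=1: 9.14 MHz, 16.06 MHz.
k=2: 21.74 MHz, 28.66 MHz.
k=3: 34.34 MHz, 41.26 MHz.
k=4: 46.94 MHz, 53.86 MHz.
Within [9.64 MHz, 37.12 MHz]: 16.06 MHz, 21.74 MHz, 28.66 MHz, 34.34 MHz.

16.06 MHz, 21.74 MHz, 28.66 MHz, 34.34 MHz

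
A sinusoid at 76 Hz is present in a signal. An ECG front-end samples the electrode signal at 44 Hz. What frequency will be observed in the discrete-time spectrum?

12 Hz

76 Hz mod fs = 32 Hz.
32 Hz > fs/2 = 22 Hz, folds to fs − 32 Hz = 12 Hz.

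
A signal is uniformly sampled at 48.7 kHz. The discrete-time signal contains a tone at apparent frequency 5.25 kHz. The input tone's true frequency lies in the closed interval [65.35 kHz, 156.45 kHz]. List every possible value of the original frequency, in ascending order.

Frequencies that alias to 5.25 kHz are k·fs ± 5.25 kHz for integer k ≥ 0.
k=0: 5.25 kHz.
k=1: 43.45 kHz, 53.95 kHz.
k=2: 92.15 kHz, 102.65 kHz.
k=3: 140.85 kHz, 151.35 kHz.
k=4: 189.55 kHz, 200.05 kHz.
Within [65.35 kHz, 156.45 kHz]: 92.15 kHz, 102.65 kHz, 140.85 kHz, 151.35 kHz.

92.15 kHz, 102.65 kHz, 140.85 kHz, 151.35 kHz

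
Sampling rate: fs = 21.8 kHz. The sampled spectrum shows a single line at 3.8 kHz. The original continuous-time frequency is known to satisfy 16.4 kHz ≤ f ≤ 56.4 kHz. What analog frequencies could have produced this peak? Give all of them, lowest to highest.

18 kHz, 25.6 kHz, 39.8 kHz, 47.4 kHz

Frequencies that alias to 3.8 kHz are k·fs ± 3.8 kHz for integer k ≥ 0.
k=0: 3.8 kHz.
k=1: 18 kHz, 25.6 kHz.
k=2: 39.8 kHz, 47.4 kHz.
k=3: 61.6 kHz, 69.2 kHz.
Within [16.4 kHz, 56.4 kHz]: 18 kHz, 25.6 kHz, 39.8 kHz, 47.4 kHz.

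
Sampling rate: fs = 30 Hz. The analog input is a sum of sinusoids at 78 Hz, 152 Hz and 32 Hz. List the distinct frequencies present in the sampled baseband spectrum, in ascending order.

fs/2 = 15 Hz.
78 Hz mod fs = 18 Hz.
18 Hz > fs/2 = 15 Hz, folds to fs − 18 Hz = 12 Hz.
152 Hz mod fs = 2 Hz.
2 Hz ≤ fs/2 = 15 Hz, appears at 2 Hz.
32 Hz mod fs = 2 Hz.
2 Hz ≤ fs/2 = 15 Hz, appears at 2 Hz.
Distinct values: {2 Hz, 12 Hz}.

2 Hz, 12 Hz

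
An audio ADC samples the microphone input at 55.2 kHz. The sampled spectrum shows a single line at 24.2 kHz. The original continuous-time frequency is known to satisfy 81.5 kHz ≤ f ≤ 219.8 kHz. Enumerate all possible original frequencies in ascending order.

Frequencies that alias to 24.2 kHz are k·fs ± 24.2 kHz for integer k ≥ 0.
k=0: 24.2 kHz.
k=1: 31 kHz, 79.4 kHz.
k=2: 86.2 kHz, 134.6 kHz.
k=3: 141.4 kHz, 189.8 kHz.
k=4: 196.6 kHz, 245 kHz.
k=5: 251.8 kHz, 300.2 kHz.
Within [81.5 kHz, 219.8 kHz]: 86.2 kHz, 134.6 kHz, 141.4 kHz, 189.8 kHz, 196.6 kHz.

86.2 kHz, 134.6 kHz, 141.4 kHz, 189.8 kHz, 196.6 kHz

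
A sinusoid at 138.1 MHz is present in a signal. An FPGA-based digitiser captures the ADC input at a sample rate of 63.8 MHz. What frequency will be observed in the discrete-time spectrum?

10.5 MHz

138.1 MHz mod fs = 10.5 MHz.
10.5 MHz ≤ fs/2 = 31.9 MHz, appears at 10.5 MHz.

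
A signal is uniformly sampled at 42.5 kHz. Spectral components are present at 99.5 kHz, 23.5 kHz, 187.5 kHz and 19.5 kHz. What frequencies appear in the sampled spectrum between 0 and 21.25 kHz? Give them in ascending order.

14.5 kHz, 17.5 kHz, 19 kHz, 19.5 kHz

fs/2 = 21.25 kHz.
99.5 kHz mod fs = 14.5 kHz.
14.5 kHz ≤ fs/2 = 21.25 kHz, appears at 14.5 kHz.
23.5 kHz > fs/2 = 21.25 kHz, folds to fs − 23.5 kHz = 19 kHz.
187.5 kHz mod fs = 17.5 kHz.
17.5 kHz ≤ fs/2 = 21.25 kHz, appears at 17.5 kHz.
19.5 kHz ≤ fs/2 = 21.25 kHz, passes unchanged.
Distinct values: {14.5 kHz, 17.5 kHz, 19 kHz, 19.5 kHz}.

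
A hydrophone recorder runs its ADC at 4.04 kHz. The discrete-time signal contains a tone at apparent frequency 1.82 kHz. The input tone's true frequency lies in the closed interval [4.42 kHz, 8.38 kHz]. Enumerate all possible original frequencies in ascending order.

Frequencies that alias to 1.82 kHz are k·fs ± 1.82 kHz for integer k ≥ 0.
k=0: 1.82 kHz.
k=1: 2.22 kHz, 5.86 kHz.
k=2: 6.26 kHz, 9.9 kHz.
k=3: 10.3 kHz, 13.94 kHz.
Within [4.42 kHz, 8.38 kHz]: 5.86 kHz, 6.26 kHz.

5.86 kHz, 6.26 kHz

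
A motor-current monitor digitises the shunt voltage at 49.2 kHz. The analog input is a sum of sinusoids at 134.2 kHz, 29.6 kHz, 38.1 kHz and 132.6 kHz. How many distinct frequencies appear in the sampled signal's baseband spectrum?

4

fs/2 = 24.6 kHz.
134.2 kHz mod fs = 35.8 kHz.
35.8 kHz > fs/2 = 24.6 kHz, folds to fs − 35.8 kHz = 13.4 kHz.
29.6 kHz > fs/2 = 24.6 kHz, folds to fs − 29.6 kHz = 19.6 kHz.
38.1 kHz > fs/2 = 24.6 kHz, folds to fs − 38.1 kHz = 11.1 kHz.
132.6 kHz mod fs = 34.2 kHz.
34.2 kHz > fs/2 = 24.6 kHz, folds to fs − 34.2 kHz = 15 kHz.
Distinct values: {11.1 kHz, 13.4 kHz, 15 kHz, 19.6 kHz} → 4.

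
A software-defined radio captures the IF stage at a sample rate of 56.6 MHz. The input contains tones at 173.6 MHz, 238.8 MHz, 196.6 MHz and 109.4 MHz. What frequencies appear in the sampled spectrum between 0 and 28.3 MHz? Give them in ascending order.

fs/2 = 28.3 MHz.
173.6 MHz mod fs = 3.8 MHz.
3.8 MHz ≤ fs/2 = 28.3 MHz, appears at 3.8 MHz.
238.8 MHz mod fs = 12.4 MHz.
12.4 MHz ≤ fs/2 = 28.3 MHz, appears at 12.4 MHz.
196.6 MHz mod fs = 26.8 MHz.
26.8 MHz ≤ fs/2 = 28.3 MHz, appears at 26.8 MHz.
109.4 MHz mod fs = 52.8 MHz.
52.8 MHz > fs/2 = 28.3 MHz, folds to fs − 52.8 MHz = 3.8 MHz.
Distinct values: {3.8 MHz, 12.4 MHz, 26.8 MHz}.

3.8 MHz, 12.4 MHz, 26.8 MHz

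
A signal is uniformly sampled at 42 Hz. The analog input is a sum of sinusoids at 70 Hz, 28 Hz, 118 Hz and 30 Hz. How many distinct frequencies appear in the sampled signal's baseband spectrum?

3

fs/2 = 21 Hz.
70 Hz mod fs = 28 Hz.
28 Hz > fs/2 = 21 Hz, folds to fs − 28 Hz = 14 Hz.
28 Hz > fs/2 = 21 Hz, folds to fs − 28 Hz = 14 Hz.
118 Hz mod fs = 34 Hz.
34 Hz > fs/2 = 21 Hz, folds to fs − 34 Hz = 8 Hz.
30 Hz > fs/2 = 21 Hz, folds to fs − 30 Hz = 12 Hz.
Distinct values: {8 Hz, 12 Hz, 14 Hz} → 3.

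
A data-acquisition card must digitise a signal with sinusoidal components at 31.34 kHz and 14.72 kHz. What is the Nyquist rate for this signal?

62.68 kHz

Highest-frequency component: 31.34 kHz.
Nyquist rate = 2 × 31.34 kHz = 62.68 kHz.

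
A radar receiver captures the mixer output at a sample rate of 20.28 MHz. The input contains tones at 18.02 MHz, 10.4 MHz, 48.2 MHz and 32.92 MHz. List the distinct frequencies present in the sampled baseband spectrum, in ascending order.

fs/2 = 10.14 MHz.
18.02 MHz > fs/2 = 10.14 MHz, folds to fs − 18.02 MHz = 2.26 MHz.
10.4 MHz > fs/2 = 10.14 MHz, folds to fs − 10.4 MHz = 9.88 MHz.
48.2 MHz mod fs = 7.64 MHz.
7.64 MHz ≤ fs/2 = 10.14 MHz, appears at 7.64 MHz.
32.92 MHz mod fs = 12.64 MHz.
12.64 MHz > fs/2 = 10.14 MHz, folds to fs − 12.64 MHz = 7.64 MHz.
Distinct values: {2.26 MHz, 7.64 MHz, 9.88 MHz}.

2.26 MHz, 7.64 MHz, 9.88 MHz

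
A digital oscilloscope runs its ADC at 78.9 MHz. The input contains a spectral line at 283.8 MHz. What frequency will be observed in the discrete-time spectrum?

283.8 MHz mod fs = 47.1 MHz.
47.1 MHz > fs/2 = 39.45 MHz, folds to fs − 47.1 MHz = 31.8 MHz.

31.8 MHz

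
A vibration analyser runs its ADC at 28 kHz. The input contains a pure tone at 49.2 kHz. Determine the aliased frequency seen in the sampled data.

6.8 kHz

49.2 kHz mod fs = 21.2 kHz.
21.2 kHz > fs/2 = 14 kHz, folds to fs − 21.2 kHz = 6.8 kHz.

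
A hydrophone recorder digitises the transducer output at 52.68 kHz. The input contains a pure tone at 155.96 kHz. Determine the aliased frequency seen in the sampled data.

155.96 kHz mod fs = 50.6 kHz.
50.6 kHz > fs/2 = 26.34 kHz, folds to fs − 50.6 kHz = 2.08 kHz.

2.08 kHz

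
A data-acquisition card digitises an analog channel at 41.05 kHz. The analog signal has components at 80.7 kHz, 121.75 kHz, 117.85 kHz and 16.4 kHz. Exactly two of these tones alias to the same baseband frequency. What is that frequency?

fs/2 = 20.525 kHz.
80.7 kHz mod fs = 39.65 kHz.
39.65 kHz > fs/2 = 20.525 kHz, folds to fs − 39.65 kHz = 1.4 kHz.
121.75 kHz mod fs = 39.65 kHz.
39.65 kHz > fs/2 = 20.525 kHz, folds to fs − 39.65 kHz = 1.4 kHz.
117.85 kHz mod fs = 35.75 kHz.
35.75 kHz > fs/2 = 20.525 kHz, folds to fs − 35.75 kHz = 5.3 kHz.
16.4 kHz ≤ fs/2 = 20.525 kHz, passes unchanged.
80.7 kHz and 121.75 kHz both map to 1.4 kHz.

1.4 kHz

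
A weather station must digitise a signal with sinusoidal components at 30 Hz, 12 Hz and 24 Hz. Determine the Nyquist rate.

60 Hz

Highest-frequency component: 30 Hz.
Nyquist rate = 2 × 30 Hz = 60 Hz.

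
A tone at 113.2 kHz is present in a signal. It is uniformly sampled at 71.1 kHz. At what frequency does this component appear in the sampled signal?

29 kHz

113.2 kHz mod fs = 42.1 kHz.
42.1 kHz > fs/2 = 35.55 kHz, folds to fs − 42.1 kHz = 29 kHz.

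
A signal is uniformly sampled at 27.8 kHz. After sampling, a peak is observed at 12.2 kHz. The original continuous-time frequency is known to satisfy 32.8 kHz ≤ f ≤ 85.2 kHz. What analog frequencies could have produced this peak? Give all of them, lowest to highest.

40 kHz, 43.4 kHz, 67.8 kHz, 71.2 kHz

Frequencies that alias to 12.2 kHz are k·fs ± 12.2 kHz for integer k ≥ 0.
k=0: 12.2 kHz.
k=1: 15.6 kHz, 40 kHz.
k=2: 43.4 kHz, 67.8 kHz.
k=3: 71.2 kHz, 95.6 kHz.
k=4: 99 kHz, 123.4 kHz.
Within [32.8 kHz, 85.2 kHz]: 40 kHz, 43.4 kHz, 67.8 kHz, 71.2 kHz.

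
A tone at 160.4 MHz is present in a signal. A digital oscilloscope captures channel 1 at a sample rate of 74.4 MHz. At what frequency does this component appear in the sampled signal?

11.6 MHz

160.4 MHz mod fs = 11.6 MHz.
11.6 MHz ≤ fs/2 = 37.2 MHz, appears at 11.6 MHz.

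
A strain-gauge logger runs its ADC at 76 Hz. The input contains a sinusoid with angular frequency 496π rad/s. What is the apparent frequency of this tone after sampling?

ω = 496π rad/s → f = ω/(2π) = 248 Hz.
248 Hz mod fs = 20 Hz.
20 Hz ≤ fs/2 = 38 Hz, appears at 20 Hz.

20 Hz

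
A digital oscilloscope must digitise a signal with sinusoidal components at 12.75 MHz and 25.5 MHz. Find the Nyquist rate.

Highest-frequency component: 25.5 MHz.
Nyquist rate = 2 × 25.5 MHz = 51 MHz.

51 MHz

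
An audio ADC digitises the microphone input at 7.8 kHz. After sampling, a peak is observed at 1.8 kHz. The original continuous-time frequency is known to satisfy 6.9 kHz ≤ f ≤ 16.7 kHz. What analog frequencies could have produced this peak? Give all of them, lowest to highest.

Frequencies that alias to 1.8 kHz are k·fs ± 1.8 kHz for integer k ≥ 0.
k=0: 1.8 kHz.
k=1: 6 kHz, 9.6 kHz.
k=2: 13.8 kHz, 17.4 kHz.
k=3: 21.6 kHz, 25.2 kHz.
Within [6.9 kHz, 16.7 kHz]: 9.6 kHz, 13.8 kHz.

9.6 kHz, 13.8 kHz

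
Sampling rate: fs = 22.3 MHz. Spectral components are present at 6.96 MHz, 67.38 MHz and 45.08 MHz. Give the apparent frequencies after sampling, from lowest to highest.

0.48 MHz, 6.96 MHz

fs/2 = 11.15 MHz.
6.96 MHz ≤ fs/2 = 11.15 MHz, passes unchanged.
67.38 MHz mod fs = 0.48 MHz.
0.48 MHz ≤ fs/2 = 11.15 MHz, appears at 0.48 MHz.
45.08 MHz mod fs = 0.48 MHz.
0.48 MHz ≤ fs/2 = 11.15 MHz, appears at 0.48 MHz.
Distinct values: {0.48 MHz, 6.96 MHz}.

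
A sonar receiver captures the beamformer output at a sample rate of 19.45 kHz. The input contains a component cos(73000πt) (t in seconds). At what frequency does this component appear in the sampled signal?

2.4 kHz

ω = 73000π rad/s → f = ω/(2π) = 36500 Hz = 36.5 kHz.
36.5 kHz mod fs = 17.05 kHz.
17.05 kHz > fs/2 = 9.725 kHz, folds to fs − 17.05 kHz = 2.4 kHz.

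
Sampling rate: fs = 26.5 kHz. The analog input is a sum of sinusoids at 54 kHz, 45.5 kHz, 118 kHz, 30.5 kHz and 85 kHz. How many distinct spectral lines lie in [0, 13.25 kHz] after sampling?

fs/2 = 13.25 kHz.
54 kHz mod fs = 1 kHz.
1 kHz ≤ fs/2 = 13.25 kHz, appears at 1 kHz.
45.5 kHz mod fs = 19 kHz.
19 kHz > fs/2 = 13.25 kHz, folds to fs − 19 kHz = 7.5 kHz.
118 kHz mod fs = 12 kHz.
12 kHz ≤ fs/2 = 13.25 kHz, appears at 12 kHz.
30.5 kHz mod fs = 4 kHz.
4 kHz ≤ fs/2 = 13.25 kHz, appears at 4 kHz.
85 kHz mod fs = 5.5 kHz.
5.5 kHz ≤ fs/2 = 13.25 kHz, appears at 5.5 kHz.
Distinct values: {1 kHz, 4 kHz, 5.5 kHz, 7.5 kHz, 12 kHz} → 5.

5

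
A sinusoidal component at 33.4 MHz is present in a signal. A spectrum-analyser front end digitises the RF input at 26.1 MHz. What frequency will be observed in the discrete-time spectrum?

7.3 MHz

33.4 MHz mod fs = 7.3 MHz.
7.3 MHz ≤ fs/2 = 13.05 MHz, appears at 7.3 MHz.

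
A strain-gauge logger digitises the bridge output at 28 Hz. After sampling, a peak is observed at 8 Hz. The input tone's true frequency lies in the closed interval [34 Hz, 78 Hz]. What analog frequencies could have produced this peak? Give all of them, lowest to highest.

36 Hz, 48 Hz, 64 Hz, 76 Hz

Frequencies that alias to 8 Hz are k·fs ± 8 Hz for integer k ≥ 0.
k=0: 8 Hz.
k=1: 20 Hz, 36 Hz.
k=2: 48 Hz, 64 Hz.
k=3: 76 Hz, 92 Hz.
k=4: 104 Hz, 120 Hz.
Within [34 Hz, 78 Hz]: 36 Hz, 48 Hz, 64 Hz, 76 Hz.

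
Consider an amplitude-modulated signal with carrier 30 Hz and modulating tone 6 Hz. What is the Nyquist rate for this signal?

AM sidebands sit at fc ± fm = 24 Hz and 36 Hz.
Highest-frequency component: 36 Hz.
Nyquist rate = 2 × 36 Hz = 72 Hz.

72 Hz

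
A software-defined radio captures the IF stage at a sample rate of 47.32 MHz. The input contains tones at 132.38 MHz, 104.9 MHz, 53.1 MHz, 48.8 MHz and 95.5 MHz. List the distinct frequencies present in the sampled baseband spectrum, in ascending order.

fs/2 = 23.66 MHz.
132.38 MHz mod fs = 37.74 MHz.
37.74 MHz > fs/2 = 23.66 MHz, folds to fs − 37.74 MHz = 9.58 MHz.
104.9 MHz mod fs = 10.26 MHz.
10.26 MHz ≤ fs/2 = 23.66 MHz, appears at 10.26 MHz.
53.1 MHz mod fs = 5.78 MHz.
5.78 MHz ≤ fs/2 = 23.66 MHz, appears at 5.78 MHz.
48.8 MHz mod fs = 1.48 MHz.
1.48 MHz ≤ fs/2 = 23.66 MHz, appears at 1.48 MHz.
95.5 MHz mod fs = 0.86 MHz.
0.86 MHz ≤ fs/2 = 23.66 MHz, appears at 0.86 MHz.
Distinct values: {0.86 MHz, 1.48 MHz, 5.78 MHz, 9.58 MHz, 10.26 MHz}.

0.86 MHz, 1.48 MHz, 5.78 MHz, 9.58 MHz, 10.26 MHz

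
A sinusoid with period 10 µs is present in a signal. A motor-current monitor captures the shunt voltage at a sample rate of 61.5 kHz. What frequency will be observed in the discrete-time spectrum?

23 kHz

T = 10 µs → f = 1/T = 100 kHz.
100 kHz mod fs = 38.5 kHz.
38.5 kHz > fs/2 = 30.75 kHz, folds to fs − 38.5 kHz = 23 kHz.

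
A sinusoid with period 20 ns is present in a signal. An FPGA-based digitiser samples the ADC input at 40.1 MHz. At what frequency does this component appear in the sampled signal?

T = 20 ns → f = 1/T = 50 MHz.
50 MHz mod fs = 9.9 MHz.
9.9 MHz ≤ fs/2 = 20.05 MHz, appears at 9.9 MHz.

9.9 MHz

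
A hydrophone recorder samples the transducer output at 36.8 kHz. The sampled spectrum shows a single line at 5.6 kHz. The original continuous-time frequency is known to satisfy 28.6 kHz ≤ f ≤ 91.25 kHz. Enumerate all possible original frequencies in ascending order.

31.2 kHz, 42.4 kHz, 68 kHz, 79.2 kHz

Frequencies that alias to 5.6 kHz are k·fs ± 5.6 kHz for integer k ≥ 0.
k=0: 5.6 kHz.
k=1: 31.2 kHz, 42.4 kHz.
k=2: 68 kHz, 79.2 kHz.
k=3: 104.8 kHz, 116 kHz.
Within [28.6 kHz, 91.25 kHz]: 31.2 kHz, 42.4 kHz, 68 kHz, 79.2 kHz.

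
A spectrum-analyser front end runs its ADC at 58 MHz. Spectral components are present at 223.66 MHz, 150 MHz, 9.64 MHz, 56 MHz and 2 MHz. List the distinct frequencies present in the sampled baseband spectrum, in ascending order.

2 MHz, 8.34 MHz, 9.64 MHz, 24 MHz

fs/2 = 29 MHz.
223.66 MHz mod fs = 49.66 MHz.
49.66 MHz > fs/2 = 29 MHz, folds to fs − 49.66 MHz = 8.34 MHz.
150 MHz mod fs = 34 MHz.
34 MHz > fs/2 = 29 MHz, folds to fs − 34 MHz = 24 MHz.
9.64 MHz ≤ fs/2 = 29 MHz, passes unchanged.
56 MHz > fs/2 = 29 MHz, folds to fs − 56 MHz = 2 MHz.
2 MHz ≤ fs/2 = 29 MHz, passes unchanged.
Distinct values: {2 MHz, 8.34 MHz, 9.64 MHz, 24 MHz}.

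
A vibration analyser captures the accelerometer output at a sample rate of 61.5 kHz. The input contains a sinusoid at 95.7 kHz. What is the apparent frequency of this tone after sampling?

95.7 kHz mod fs = 34.2 kHz.
34.2 kHz > fs/2 = 30.75 kHz, folds to fs − 34.2 kHz = 27.3 kHz.

27.3 kHz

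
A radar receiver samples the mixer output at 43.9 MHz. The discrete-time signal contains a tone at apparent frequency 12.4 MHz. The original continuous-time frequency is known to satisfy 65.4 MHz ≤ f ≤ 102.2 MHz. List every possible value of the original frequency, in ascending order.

75.4 MHz, 100.2 MHz

Frequencies that alias to 12.4 MHz are k·fs ± 12.4 MHz for integer k ≥ 0.
k=0: 12.4 MHz.
k=1: 31.5 MHz, 56.3 MHz.
k=2: 75.4 MHz, 100.2 MHz.
k=3: 119.3 MHz, 144.1 MHz.
Within [65.4 MHz, 102.2 MHz]: 75.4 MHz, 100.2 MHz.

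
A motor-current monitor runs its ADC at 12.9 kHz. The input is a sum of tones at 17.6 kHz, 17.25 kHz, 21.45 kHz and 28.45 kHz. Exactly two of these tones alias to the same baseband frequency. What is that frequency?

fs/2 = 6.45 kHz.
17.6 kHz mod fs = 4.7 kHz.
4.7 kHz ≤ fs/2 = 6.45 kHz, appears at 4.7 kHz.
17.25 kHz mod fs = 4.35 kHz.
4.35 kHz ≤ fs/2 = 6.45 kHz, appears at 4.35 kHz.
21.45 kHz mod fs = 8.55 kHz.
8.55 kHz > fs/2 = 6.45 kHz, folds to fs − 8.55 kHz = 4.35 kHz.
28.45 kHz mod fs = 2.65 kHz.
2.65 kHz ≤ fs/2 = 6.45 kHz, appears at 2.65 kHz.
17.25 kHz and 21.45 kHz both map to 4.35 kHz.

4.35 kHz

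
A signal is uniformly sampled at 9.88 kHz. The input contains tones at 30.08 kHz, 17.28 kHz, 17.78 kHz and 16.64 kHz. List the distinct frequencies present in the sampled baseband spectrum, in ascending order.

0.44 kHz, 1.98 kHz, 2.48 kHz, 3.12 kHz

fs/2 = 4.94 kHz.
30.08 kHz mod fs = 0.44 kHz.
0.44 kHz ≤ fs/2 = 4.94 kHz, appears at 0.44 kHz.
17.28 kHz mod fs = 7.4 kHz.
7.4 kHz > fs/2 = 4.94 kHz, folds to fs − 7.4 kHz = 2.48 kHz.
17.78 kHz mod fs = 7.9 kHz.
7.9 kHz > fs/2 = 4.94 kHz, folds to fs − 7.9 kHz = 1.98 kHz.
16.64 kHz mod fs = 6.76 kHz.
6.76 kHz > fs/2 = 4.94 kHz, folds to fs − 6.76 kHz = 3.12 kHz.
Distinct values: {0.44 kHz, 1.98 kHz, 2.48 kHz, 3.12 kHz}.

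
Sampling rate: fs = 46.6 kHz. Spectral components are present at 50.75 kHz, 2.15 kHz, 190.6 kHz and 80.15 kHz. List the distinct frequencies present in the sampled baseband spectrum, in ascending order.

2.15 kHz, 4.15 kHz, 4.2 kHz, 13.05 kHz

fs/2 = 23.3 kHz.
50.75 kHz mod fs = 4.15 kHz.
4.15 kHz ≤ fs/2 = 23.3 kHz, appears at 4.15 kHz.
2.15 kHz ≤ fs/2 = 23.3 kHz, passes unchanged.
190.6 kHz mod fs = 4.2 kHz.
4.2 kHz ≤ fs/2 = 23.3 kHz, appears at 4.2 kHz.
80.15 kHz mod fs = 33.55 kHz.
33.55 kHz > fs/2 = 23.3 kHz, folds to fs − 33.55 kHz = 13.05 kHz.
Distinct values: {2.15 kHz, 4.15 kHz, 4.2 kHz, 13.05 kHz}.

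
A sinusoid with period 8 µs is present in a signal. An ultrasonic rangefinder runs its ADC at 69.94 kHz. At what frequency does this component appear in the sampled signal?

T = 8 µs → f = 1/T = 125 kHz.
125 kHz mod fs = 55.06 kHz.
55.06 kHz > fs/2 = 34.97 kHz, folds to fs − 55.06 kHz = 14.88 kHz.

14.88 kHz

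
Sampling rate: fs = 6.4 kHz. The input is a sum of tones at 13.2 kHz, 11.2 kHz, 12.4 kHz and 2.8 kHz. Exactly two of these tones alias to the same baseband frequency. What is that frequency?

fs/2 = 3.2 kHz.
13.2 kHz mod fs = 0.4 kHz.
0.4 kHz ≤ fs/2 = 3.2 kHz, appears at 0.4 kHz.
11.2 kHz mod fs = 4.8 kHz.
4.8 kHz > fs/2 = 3.2 kHz, folds to fs − 4.8 kHz = 1.6 kHz.
12.4 kHz mod fs = 6 kHz.
6 kHz > fs/2 = 3.2 kHz, folds to fs − 6 kHz = 0.4 kHz.
2.8 kHz ≤ fs/2 = 3.2 kHz, passes unchanged.
12.4 kHz and 13.2 kHz both map to 0.4 kHz.

0.4 kHz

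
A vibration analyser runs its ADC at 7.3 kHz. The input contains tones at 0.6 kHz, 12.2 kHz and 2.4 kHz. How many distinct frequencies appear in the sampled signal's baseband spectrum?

2

fs/2 = 3.65 kHz.
0.6 kHz ≤ fs/2 = 3.65 kHz, passes unchanged.
12.2 kHz mod fs = 4.9 kHz.
4.9 kHz > fs/2 = 3.65 kHz, folds to fs − 4.9 kHz = 2.4 kHz.
2.4 kHz ≤ fs/2 = 3.65 kHz, passes unchanged.
Distinct values: {0.6 kHz, 2.4 kHz} → 2.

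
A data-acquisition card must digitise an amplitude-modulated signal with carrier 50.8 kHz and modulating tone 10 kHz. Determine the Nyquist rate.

121.6 kHz

AM sidebands sit at fc ± fm = 40.8 kHz and 60.8 kHz.
Highest-frequency component: 60.8 kHz.
Nyquist rate = 2 × 60.8 kHz = 121.6 kHz.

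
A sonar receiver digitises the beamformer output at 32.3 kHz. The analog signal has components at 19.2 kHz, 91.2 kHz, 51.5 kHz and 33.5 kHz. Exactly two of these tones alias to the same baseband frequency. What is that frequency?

13.1 kHz

fs/2 = 16.15 kHz.
19.2 kHz > fs/2 = 16.15 kHz, folds to fs − 19.2 kHz = 13.1 kHz.
91.2 kHz mod fs = 26.6 kHz.
26.6 kHz > fs/2 = 16.15 kHz, folds to fs − 26.6 kHz = 5.7 kHz.
51.5 kHz mod fs = 19.2 kHz.
19.2 kHz > fs/2 = 16.15 kHz, folds to fs − 19.2 kHz = 13.1 kHz.
33.5 kHz mod fs = 1.2 kHz.
1.2 kHz ≤ fs/2 = 16.15 kHz, appears at 1.2 kHz.
19.2 kHz and 51.5 kHz both map to 13.1 kHz.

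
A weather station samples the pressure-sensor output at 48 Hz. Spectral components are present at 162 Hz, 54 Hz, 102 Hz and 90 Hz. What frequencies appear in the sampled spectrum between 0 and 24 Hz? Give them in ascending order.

6 Hz, 18 Hz

fs/2 = 24 Hz.
162 Hz mod fs = 18 Hz.
18 Hz ≤ fs/2 = 24 Hz, appears at 18 Hz.
54 Hz mod fs = 6 Hz.
6 Hz ≤ fs/2 = 24 Hz, appears at 6 Hz.
102 Hz mod fs = 6 Hz.
6 Hz ≤ fs/2 = 24 Hz, appears at 6 Hz.
90 Hz mod fs = 42 Hz.
42 Hz > fs/2 = 24 Hz, folds to fs − 42 Hz = 6 Hz.
Distinct values: {6 Hz, 18 Hz}.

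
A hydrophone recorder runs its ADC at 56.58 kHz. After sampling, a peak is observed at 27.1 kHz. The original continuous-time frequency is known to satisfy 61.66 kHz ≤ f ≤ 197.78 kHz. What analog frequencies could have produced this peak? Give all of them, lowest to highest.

Frequencies that alias to 27.1 kHz are k·fs ± 27.1 kHz for integer k ≥ 0.
k=0: 27.1 kHz.
k=1: 29.48 kHz, 83.68 kHz.
k=2: 86.06 kHz, 140.26 kHz.
k=3: 142.64 kHz, 196.84 kHz.
k=4: 199.22 kHz, 253.42 kHz.
Within [61.66 kHz, 197.78 kHz]: 83.68 kHz, 86.06 kHz, 140.26 kHz, 142.64 kHz, 196.84 kHz.

83.68 kHz, 86.06 kHz, 140.26 kHz, 142.64 kHz, 196.84 kHz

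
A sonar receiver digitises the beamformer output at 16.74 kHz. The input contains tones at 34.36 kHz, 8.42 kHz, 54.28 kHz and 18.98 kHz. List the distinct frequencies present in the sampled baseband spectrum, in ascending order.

0.88 kHz, 2.24 kHz, 4.06 kHz, 8.32 kHz

fs/2 = 8.37 kHz.
34.36 kHz mod fs = 0.88 kHz.
0.88 kHz ≤ fs/2 = 8.37 kHz, appears at 0.88 kHz.
8.42 kHz > fs/2 = 8.37 kHz, folds to fs − 8.42 kHz = 8.32 kHz.
54.28 kHz mod fs = 4.06 kHz.
4.06 kHz ≤ fs/2 = 8.37 kHz, appears at 4.06 kHz.
18.98 kHz mod fs = 2.24 kHz.
2.24 kHz ≤ fs/2 = 8.37 kHz, appears at 2.24 kHz.
Distinct values: {0.88 kHz, 2.24 kHz, 4.06 kHz, 8.32 kHz}.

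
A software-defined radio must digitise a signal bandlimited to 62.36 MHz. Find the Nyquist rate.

Nyquist rate = 2 × 62.36 MHz = 124.72 MHz.

124.72 MHz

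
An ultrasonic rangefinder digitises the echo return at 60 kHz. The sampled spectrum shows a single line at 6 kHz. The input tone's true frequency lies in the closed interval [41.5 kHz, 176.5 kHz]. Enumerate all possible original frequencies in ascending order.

Frequencies that alias to 6 kHz are k·fs ± 6 kHz for integer k ≥ 0.
k=0: 6 kHz.
k=1: 54 kHz, 66 kHz.
k=2: 114 kHz, 126 kHz.
k=3: 174 kHz, 186 kHz.
k=4: 234 kHz, 246 kHz.
Within [41.5 kHz, 176.5 kHz]: 54 kHz, 66 kHz, 114 kHz, 126 kHz, 174 kHz.

54 kHz, 66 kHz, 114 kHz, 126 kHz, 174 kHz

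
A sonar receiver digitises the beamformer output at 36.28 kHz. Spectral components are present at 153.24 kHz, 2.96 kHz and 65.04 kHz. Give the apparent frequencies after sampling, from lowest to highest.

fs/2 = 18.14 kHz.
153.24 kHz mod fs = 8.12 kHz.
8.12 kHz ≤ fs/2 = 18.14 kHz, appears at 8.12 kHz.
2.96 kHz ≤ fs/2 = 18.14 kHz, passes unchanged.
65.04 kHz mod fs = 28.76 kHz.
28.76 kHz > fs/2 = 18.14 kHz, folds to fs − 28.76 kHz = 7.52 kHz.
Distinct values: {2.96 kHz, 7.52 kHz, 8.12 kHz}.

2.96 kHz, 7.52 kHz, 8.12 kHz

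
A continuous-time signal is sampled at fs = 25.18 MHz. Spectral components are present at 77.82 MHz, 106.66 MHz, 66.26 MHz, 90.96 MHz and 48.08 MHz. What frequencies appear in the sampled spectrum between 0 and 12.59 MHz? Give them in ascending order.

2.28 MHz, 5.94 MHz, 9.28 MHz, 9.76 MHz

fs/2 = 12.59 MHz.
77.82 MHz mod fs = 2.28 MHz.
2.28 MHz ≤ fs/2 = 12.59 MHz, appears at 2.28 MHz.
106.66 MHz mod fs = 5.94 MHz.
5.94 MHz ≤ fs/2 = 12.59 MHz, appears at 5.94 MHz.
66.26 MHz mod fs = 15.9 MHz.
15.9 MHz > fs/2 = 12.59 MHz, folds to fs − 15.9 MHz = 9.28 MHz.
90.96 MHz mod fs = 15.42 MHz.
15.42 MHz > fs/2 = 12.59 MHz, folds to fs − 15.42 MHz = 9.76 MHz.
48.08 MHz mod fs = 22.9 MHz.
22.9 MHz > fs/2 = 12.59 MHz, folds to fs − 22.9 MHz = 2.28 MHz.
Distinct values: {2.28 MHz, 5.94 MHz, 9.28 MHz, 9.76 MHz}.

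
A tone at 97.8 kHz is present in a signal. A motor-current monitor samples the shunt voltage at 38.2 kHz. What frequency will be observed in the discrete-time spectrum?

97.8 kHz mod fs = 21.4 kHz.
21.4 kHz > fs/2 = 19.1 kHz, folds to fs − 21.4 kHz = 16.8 kHz.

16.8 kHz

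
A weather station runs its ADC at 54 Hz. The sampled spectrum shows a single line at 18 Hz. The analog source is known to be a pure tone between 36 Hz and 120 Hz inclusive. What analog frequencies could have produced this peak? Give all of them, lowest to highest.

36 Hz, 72 Hz, 90 Hz

Frequencies that alias to 18 Hz are k·fs ± 18 Hz for integer k ≥ 0.
k=0: 18 Hz.
k=1: 36 Hz, 72 Hz.
k=2: 90 Hz, 126 Hz.
k=3: 144 Hz, 180 Hz.
Within [36 Hz, 120 Hz]: 36 Hz, 72 Hz, 90 Hz.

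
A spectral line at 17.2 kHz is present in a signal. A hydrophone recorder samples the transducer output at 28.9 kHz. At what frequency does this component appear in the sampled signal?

17.2 kHz > fs/2 = 14.45 kHz, folds to fs − 17.2 kHz = 11.7 kHz.

11.7 kHz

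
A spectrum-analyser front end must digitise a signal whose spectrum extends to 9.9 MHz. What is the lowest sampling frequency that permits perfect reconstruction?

19.8 MHz

Nyquist rate = 2 × 9.9 MHz = 19.8 MHz.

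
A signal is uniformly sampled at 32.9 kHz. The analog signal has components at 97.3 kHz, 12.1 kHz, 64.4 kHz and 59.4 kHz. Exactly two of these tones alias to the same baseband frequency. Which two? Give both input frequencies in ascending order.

fs/2 = 16.45 kHz.
97.3 kHz mod fs = 31.5 kHz.
31.5 kHz > fs/2 = 16.45 kHz, folds to fs − 31.5 kHz = 1.4 kHz.
12.1 kHz ≤ fs/2 = 16.45 kHz, passes unchanged.
64.4 kHz mod fs = 31.5 kHz.
31.5 kHz > fs/2 = 16.45 kHz, folds to fs − 31.5 kHz = 1.4 kHz.
59.4 kHz mod fs = 26.5 kHz.
26.5 kHz > fs/2 = 16.45 kHz, folds to fs − 26.5 kHz = 6.4 kHz.
64.4 kHz and 97.3 kHz both map to 1.4 kHz.

64.4 kHz, 97.3 kHz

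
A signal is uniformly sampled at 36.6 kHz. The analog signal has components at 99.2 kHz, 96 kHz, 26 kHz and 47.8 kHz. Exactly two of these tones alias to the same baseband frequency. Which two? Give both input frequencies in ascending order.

26 kHz, 99.2 kHz

fs/2 = 18.3 kHz.
99.2 kHz mod fs = 26 kHz.
26 kHz > fs/2 = 18.3 kHz, folds to fs − 26 kHz = 10.6 kHz.
96 kHz mod fs = 22.8 kHz.
22.8 kHz > fs/2 = 18.3 kHz, folds to fs − 22.8 kHz = 13.8 kHz.
26 kHz > fs/2 = 18.3 kHz, folds to fs − 26 kHz = 10.6 kHz.
47.8 kHz mod fs = 11.2 kHz.
11.2 kHz ≤ fs/2 = 18.3 kHz, appears at 11.2 kHz.
26 kHz and 99.2 kHz both map to 10.6 kHz.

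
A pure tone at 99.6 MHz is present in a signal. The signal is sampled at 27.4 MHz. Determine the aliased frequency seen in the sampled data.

10 MHz

99.6 MHz mod fs = 17.4 MHz.
17.4 MHz > fs/2 = 13.7 MHz, folds to fs − 17.4 MHz = 10 MHz.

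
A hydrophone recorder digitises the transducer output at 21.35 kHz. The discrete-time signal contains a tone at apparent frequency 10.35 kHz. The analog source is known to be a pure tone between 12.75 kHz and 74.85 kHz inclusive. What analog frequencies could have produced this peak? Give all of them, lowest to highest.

Frequencies that alias to 10.35 kHz are k·fs ± 10.35 kHz for integer k ≥ 0.
k=0: 10.35 kHz.
k=1: 11 kHz, 31.7 kHz.
k=2: 32.35 kHz, 53.05 kHz.
k=3: 53.7 kHz, 74.4 kHz.
k=4: 75.05 kHz, 95.75 kHz.
Within [12.75 kHz, 74.85 kHz]: 31.7 kHz, 32.35 kHz, 53.05 kHz, 53.7 kHz, 74.4 kHz.

31.7 kHz, 32.35 kHz, 53.05 kHz, 53.7 kHz, 74.4 kHz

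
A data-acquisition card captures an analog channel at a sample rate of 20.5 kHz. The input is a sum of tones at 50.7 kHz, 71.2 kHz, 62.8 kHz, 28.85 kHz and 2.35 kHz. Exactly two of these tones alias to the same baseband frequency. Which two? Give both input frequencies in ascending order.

fs/2 = 10.25 kHz.
50.7 kHz mod fs = 9.7 kHz.
9.7 kHz ≤ fs/2 = 10.25 kHz, appears at 9.7 kHz.
71.2 kHz mod fs = 9.7 kHz.
9.7 kHz ≤ fs/2 = 10.25 kHz, appears at 9.7 kHz.
62.8 kHz mod fs = 1.3 kHz.
1.3 kHz ≤ fs/2 = 10.25 kHz, appears at 1.3 kHz.
28.85 kHz mod fs = 8.35 kHz.
8.35 kHz ≤ fs/2 = 10.25 kHz, appears at 8.35 kHz.
2.35 kHz ≤ fs/2 = 10.25 kHz, passes unchanged.
50.7 kHz and 71.2 kHz both map to 9.7 kHz.

50.7 kHz, 71.2 kHz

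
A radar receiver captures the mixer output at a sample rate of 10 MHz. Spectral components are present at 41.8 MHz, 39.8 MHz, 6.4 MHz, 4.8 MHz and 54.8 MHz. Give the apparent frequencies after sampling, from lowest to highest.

fs/2 = 5 MHz.
41.8 MHz mod fs = 1.8 MHz.
1.8 MHz ≤ fs/2 = 5 MHz, appears at 1.8 MHz.
39.8 MHz mod fs = 9.8 MHz.
9.8 MHz > fs/2 = 5 MHz, folds to fs − 9.8 MHz = 0.2 MHz.
6.4 MHz > fs/2 = 5 MHz, folds to fs − 6.4 MHz = 3.6 MHz.
4.8 MHz ≤ fs/2 = 5 MHz, passes unchanged.
54.8 MHz mod fs = 4.8 MHz.
4.8 MHz ≤ fs/2 = 5 MHz, appears at 4.8 MHz.
Distinct values: {0.2 MHz, 1.8 MHz, 3.6 MHz, 4.8 MHz}.

0.2 MHz, 1.8 MHz, 3.6 MHz, 4.8 MHz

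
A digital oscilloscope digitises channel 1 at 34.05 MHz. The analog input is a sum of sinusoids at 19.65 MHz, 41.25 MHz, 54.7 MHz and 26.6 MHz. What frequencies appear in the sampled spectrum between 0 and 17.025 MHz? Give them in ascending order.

7.2 MHz, 7.45 MHz, 13.4 MHz, 14.4 MHz

fs/2 = 17.025 MHz.
19.65 MHz > fs/2 = 17.025 MHz, folds to fs − 19.65 MHz = 14.4 MHz.
41.25 MHz mod fs = 7.2 MHz.
7.2 MHz ≤ fs/2 = 17.025 MHz, appears at 7.2 MHz.
54.7 MHz mod fs = 20.65 MHz.
20.65 MHz > fs/2 = 17.025 MHz, folds to fs − 20.65 MHz = 13.4 MHz.
26.6 MHz > fs/2 = 17.025 MHz, folds to fs − 26.6 MHz = 7.45 MHz.
Distinct values: {7.2 MHz, 7.45 MHz, 13.4 MHz, 14.4 MHz}.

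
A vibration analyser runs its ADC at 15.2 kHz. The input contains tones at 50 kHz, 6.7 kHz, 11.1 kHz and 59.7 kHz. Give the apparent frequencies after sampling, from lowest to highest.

fs/2 = 7.6 kHz.
50 kHz mod fs = 4.4 kHz.
4.4 kHz ≤ fs/2 = 7.6 kHz, appears at 4.4 kHz.
6.7 kHz ≤ fs/2 = 7.6 kHz, passes unchanged.
11.1 kHz > fs/2 = 7.6 kHz, folds to fs − 11.1 kHz = 4.1 kHz.
59.7 kHz mod fs = 14.1 kHz.
14.1 kHz > fs/2 = 7.6 kHz, folds to fs − 14.1 kHz = 1.1 kHz.
Distinct values: {1.1 kHz, 4.1 kHz, 4.4 kHz, 6.7 kHz}.

1.1 kHz, 4.1 kHz, 4.4 kHz, 6.7 kHz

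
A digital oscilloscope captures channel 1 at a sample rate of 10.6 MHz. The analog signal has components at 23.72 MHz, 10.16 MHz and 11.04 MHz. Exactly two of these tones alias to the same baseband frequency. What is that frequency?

0.44 MHz

fs/2 = 5.3 MHz.
23.72 MHz mod fs = 2.52 MHz.
2.52 MHz ≤ fs/2 = 5.3 MHz, appears at 2.52 MHz.
10.16 MHz > fs/2 = 5.3 MHz, folds to fs − 10.16 MHz = 0.44 MHz.
11.04 MHz mod fs = 0.44 MHz.
0.44 MHz ≤ fs/2 = 5.3 MHz, appears at 0.44 MHz.
10.16 MHz and 11.04 MHz both map to 0.44 MHz.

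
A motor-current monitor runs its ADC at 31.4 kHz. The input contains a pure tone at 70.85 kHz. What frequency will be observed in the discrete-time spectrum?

8.05 kHz

70.85 kHz mod fs = 8.05 kHz.
8.05 kHz ≤ fs/2 = 15.7 kHz, appears at 8.05 kHz.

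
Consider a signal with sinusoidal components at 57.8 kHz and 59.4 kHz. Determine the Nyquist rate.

Highest-frequency component: 59.4 kHz.
Nyquist rate = 2 × 59.4 kHz = 118.8 kHz.

118.8 kHz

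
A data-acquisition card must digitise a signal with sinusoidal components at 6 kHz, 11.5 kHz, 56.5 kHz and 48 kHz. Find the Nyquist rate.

Highest-frequency component: 56.5 kHz.
Nyquist rate = 2 × 56.5 kHz = 113 kHz.

113 kHz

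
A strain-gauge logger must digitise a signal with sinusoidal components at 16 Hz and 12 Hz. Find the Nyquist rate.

32 Hz

Highest-frequency component: 16 Hz.
Nyquist rate = 2 × 16 Hz = 32 Hz.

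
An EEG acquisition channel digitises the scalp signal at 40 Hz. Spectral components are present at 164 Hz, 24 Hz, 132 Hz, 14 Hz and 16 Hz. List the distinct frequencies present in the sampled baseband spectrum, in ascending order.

fs/2 = 20 Hz.
164 Hz mod fs = 4 Hz.
4 Hz ≤ fs/2 = 20 Hz, appears at 4 Hz.
24 Hz > fs/2 = 20 Hz, folds to fs − 24 Hz = 16 Hz.
132 Hz mod fs = 12 Hz.
12 Hz ≤ fs/2 = 20 Hz, appears at 12 Hz.
14 Hz ≤ fs/2 = 20 Hz, passes unchanged.
16 Hz ≤ fs/2 = 20 Hz, passes unchanged.
Distinct values: {4 Hz, 12 Hz, 14 Hz, 16 Hz}.

4 Hz, 12 Hz, 14 Hz, 16 Hz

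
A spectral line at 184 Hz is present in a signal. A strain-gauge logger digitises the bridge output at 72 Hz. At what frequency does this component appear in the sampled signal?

184 Hz mod fs = 40 Hz.
40 Hz > fs/2 = 36 Hz, folds to fs − 40 Hz = 32 Hz.

32 Hz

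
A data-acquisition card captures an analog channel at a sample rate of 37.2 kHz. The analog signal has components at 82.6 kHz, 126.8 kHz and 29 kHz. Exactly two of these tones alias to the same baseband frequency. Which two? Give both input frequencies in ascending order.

fs/2 = 18.6 kHz.
82.6 kHz mod fs = 8.2 kHz.
8.2 kHz ≤ fs/2 = 18.6 kHz, appears at 8.2 kHz.
126.8 kHz mod fs = 15.2 kHz.
15.2 kHz ≤ fs/2 = 18.6 kHz, appears at 15.2 kHz.
29 kHz > fs/2 = 18.6 kHz, folds to fs − 29 kHz = 8.2 kHz.
29 kHz and 82.6 kHz both map to 8.2 kHz.

29 kHz, 82.6 kHz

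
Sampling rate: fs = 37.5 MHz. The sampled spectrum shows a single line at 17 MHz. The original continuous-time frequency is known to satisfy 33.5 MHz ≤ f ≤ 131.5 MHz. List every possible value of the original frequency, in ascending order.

54.5 MHz, 58 MHz, 92 MHz, 95.5 MHz, 129.5 MHz

Frequencies that alias to 17 MHz are k·fs ± 17 MHz for integer k ≥ 0.
k=0: 17 MHz.
k=1: 20.5 MHz, 54.5 MHz.
k=2: 58 MHz, 92 MHz.
k=3: 95.5 MHz, 129.5 MHz.
k=4: 133 MHz, 167 MHz.
Within [33.5 MHz, 131.5 MHz]: 54.5 MHz, 58 MHz, 92 MHz, 95.5 MHz, 129.5 MHz.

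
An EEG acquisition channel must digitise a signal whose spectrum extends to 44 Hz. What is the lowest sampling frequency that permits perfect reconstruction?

88 Hz

Nyquist rate = 2 × 44 Hz = 88 Hz.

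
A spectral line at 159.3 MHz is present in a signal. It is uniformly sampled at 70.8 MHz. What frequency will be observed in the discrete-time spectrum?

17.7 MHz

159.3 MHz mod fs = 17.7 MHz.
17.7 MHz ≤ fs/2 = 35.4 MHz, appears at 17.7 MHz.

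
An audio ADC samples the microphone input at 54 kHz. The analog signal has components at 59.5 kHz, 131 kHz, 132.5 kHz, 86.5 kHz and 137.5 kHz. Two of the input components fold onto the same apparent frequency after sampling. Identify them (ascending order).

fs/2 = 27 kHz.
59.5 kHz mod fs = 5.5 kHz.
5.5 kHz ≤ fs/2 = 27 kHz, appears at 5.5 kHz.
131 kHz mod fs = 23 kHz.
23 kHz ≤ fs/2 = 27 kHz, appears at 23 kHz.
132.5 kHz mod fs = 24.5 kHz.
24.5 kHz ≤ fs/2 = 27 kHz, appears at 24.5 kHz.
86.5 kHz mod fs = 32.5 kHz.
32.5 kHz > fs/2 = 27 kHz, folds to fs − 32.5 kHz = 21.5 kHz.
137.5 kHz mod fs = 29.5 kHz.
29.5 kHz > fs/2 = 27 kHz, folds to fs − 29.5 kHz = 24.5 kHz.
132.5 kHz and 137.5 kHz both map to 24.5 kHz.

132.5 kHz, 137.5 kHz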